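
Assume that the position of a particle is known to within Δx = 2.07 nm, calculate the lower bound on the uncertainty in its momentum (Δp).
2.547 × 10^-26 kg·m/s

Using the Heisenberg uncertainty principle:
ΔxΔp ≥ ℏ/2

The minimum uncertainty in momentum is:
Δp_min = ℏ/(2Δx)
Δp_min = (1.055e-34 J·s) / (2 × 2.070e-09 m)
Δp_min = 2.547e-26 kg·m/s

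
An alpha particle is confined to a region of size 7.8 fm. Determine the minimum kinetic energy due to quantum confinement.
21.463 keV

Using the uncertainty principle:

1. Position uncertainty: Δx ≈ 7.800e-15 m
2. Minimum momentum uncertainty: Δp = ℏ/(2Δx) = 6.760e-21 kg·m/s
3. Minimum kinetic energy:
   KE = (Δp)²/(2m) = (6.760e-21)²/(2 × 6.645e-27 kg)
   KE = 3.439e-15 J = 21.463 keV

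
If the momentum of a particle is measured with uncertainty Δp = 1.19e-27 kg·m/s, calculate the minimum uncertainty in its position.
44.310 nm

Using the Heisenberg uncertainty principle:
ΔxΔp ≥ ℏ/2

The minimum uncertainty in position is:
Δx_min = ℏ/(2Δp)
Δx_min = (1.055e-34 J·s) / (2 × 1.190e-27 kg·m/s)
Δx_min = 4.431e-08 m = 44.310 nm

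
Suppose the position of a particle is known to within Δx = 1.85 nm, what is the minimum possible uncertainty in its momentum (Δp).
2.850 × 10^-26 kg·m/s

Using the Heisenberg uncertainty principle:
ΔxΔp ≥ ℏ/2

The minimum uncertainty in momentum is:
Δp_min = ℏ/(2Δx)
Δp_min = (1.055e-34 J·s) / (2 × 1.850e-09 m)
Δp_min = 2.850e-26 kg·m/s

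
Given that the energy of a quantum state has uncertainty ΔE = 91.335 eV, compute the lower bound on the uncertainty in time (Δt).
3.603 as

Using the energy-time uncertainty principle:
ΔEΔt ≥ ℏ/2

The minimum uncertainty in time is:
Δt_min = ℏ/(2ΔE)
Δt_min = (1.055e-34 J·s) / (2 × 1.463e-17 J)
Δt_min = 3.603e-18 s = 3.603 as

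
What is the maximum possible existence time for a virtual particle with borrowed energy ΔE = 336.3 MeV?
9.786 × 10^-25 s

Using the energy-time uncertainty principle:
ΔEΔt ≥ ℏ/2

For a virtual particle borrowing energy ΔE, the maximum lifetime is:
Δt_max = ℏ/(2ΔE)

Converting energy:
ΔE = 336.3 MeV = 5.388e-11 J

Δt_max = (1.055e-34 J·s) / (2 × 5.388e-11 J)
Δt_max = 9.786e-25 s = 9.786 × 10^-25 s

Virtual particles with higher borrowed energy exist for shorter times.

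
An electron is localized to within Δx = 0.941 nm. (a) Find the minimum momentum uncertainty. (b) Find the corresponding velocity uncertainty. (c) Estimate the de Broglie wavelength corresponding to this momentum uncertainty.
(a) Δp_min = 5.603 × 10^-26 kg·m/s
(b) Δv_min = 61.513 km/s
(c) λ_dB = 11.825 nm

Step-by-step:

(a) From the uncertainty principle:
Δp_min = ℏ/(2Δx) = (1.055e-34 J·s)/(2 × 9.410e-10 m) = 5.603e-26 kg·m/s

(b) The velocity uncertainty:
Δv = Δp/m = (5.603e-26 kg·m/s)/(9.109e-31 kg) = 6.151e+04 m/s = 61.513 km/s

(c) The de Broglie wavelength for this momentum:
λ = h/p = (6.626e-34 J·s)/(5.603e-26 kg·m/s) = 1.182e-08 m = 11.825 nm

Note: The de Broglie wavelength is comparable to the localization size, as expected from wave-particle duality.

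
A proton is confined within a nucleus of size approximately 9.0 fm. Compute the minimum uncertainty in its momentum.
5.859 × 10^-21 kg·m/s

Using the Heisenberg uncertainty principle:
ΔxΔp ≥ ℏ/2

With Δx ≈ L = 9.000e-15 m (the confinement size):
Δp_min = ℏ/(2Δx)
Δp_min = (1.055e-34 J·s) / (2 × 9.000e-15 m)
Δp_min = 5.859e-21 kg·m/s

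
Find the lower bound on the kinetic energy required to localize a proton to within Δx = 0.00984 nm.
53.575 meV

Localizing a particle requires giving it sufficient momentum uncertainty:

1. From uncertainty principle: Δp ≥ ℏ/(2Δx)
   Δp_min = (1.055e-34 J·s) / (2 × 9.840e-12 m)
   Δp_min = 5.359e-24 kg·m/s

2. This momentum uncertainty corresponds to kinetic energy:
   KE ≈ (Δp)²/(2m) = (5.359e-24)²/(2 × 1.673e-27 kg)
   KE = 8.584e-21 J = 53.575 meV

Tighter localization requires more energy.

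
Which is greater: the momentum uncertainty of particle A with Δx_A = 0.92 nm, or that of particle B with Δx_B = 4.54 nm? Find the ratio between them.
Particle A has the larger minimum momentum uncertainty, by a factor of 4.93.

For each particle, the minimum momentum uncertainty is Δp_min = ℏ/(2Δx):

Particle A: Δp_A = ℏ/(2×9.200e-10 m) = 5.731e-26 kg·m/s
Particle B: Δp_B = ℏ/(2×4.540e-09 m) = 1.161e-26 kg·m/s

Ratio: Δp_A/Δp_B = 4.93

Since Δp_min ∝ 1/Δx, the particle with smaller position uncertainty (A) has larger momentum uncertainty.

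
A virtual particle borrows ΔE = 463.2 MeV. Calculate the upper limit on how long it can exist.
7.105 × 10^-25 s

Using the energy-time uncertainty principle:
ΔEΔt ≥ ℏ/2

For a virtual particle borrowing energy ΔE, the maximum lifetime is:
Δt_max = ℏ/(2ΔE)

Converting energy:
ΔE = 463.2 MeV = 7.421e-11 J

Δt_max = (1.055e-34 J·s) / (2 × 7.421e-11 J)
Δt_max = 7.105e-25 s = 7.105 × 10^-25 s

Virtual particles with higher borrowed energy exist for shorter times.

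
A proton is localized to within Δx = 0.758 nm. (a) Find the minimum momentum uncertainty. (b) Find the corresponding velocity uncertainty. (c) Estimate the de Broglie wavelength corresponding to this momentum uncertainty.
(a) Δp_min = 6.956 × 10^-26 kg·m/s
(b) Δv_min = 41.589 m/s
(c) λ_dB = 9.525 nm

Step-by-step:

(a) From the uncertainty principle:
Δp_min = ℏ/(2Δx) = (1.055e-34 J·s)/(2 × 7.580e-10 m) = 6.956e-26 kg·m/s

(b) The velocity uncertainty:
Δv = Δp/m = (6.956e-26 kg·m/s)/(1.673e-27 kg) = 4.159e+01 m/s = 41.589 m/s

(c) The de Broglie wavelength for this momentum:
λ = h/p = (6.626e-34 J·s)/(6.956e-26 kg·m/s) = 9.525e-09 m = 9.525 nm

Note: The de Broglie wavelength is comparable to the localization size, as expected from wave-particle duality.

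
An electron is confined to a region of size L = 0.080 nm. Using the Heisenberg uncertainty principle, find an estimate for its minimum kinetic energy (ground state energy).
1.488 eV

Using the uncertainty principle to estimate ground state energy:

1. The position uncertainty is approximately the confinement size:
   Δx ≈ L = 8.000e-11 m

2. From ΔxΔp ≥ ℏ/2, the minimum momentum uncertainty is:
   Δp ≈ ℏ/(2L) = 6.591e-25 kg·m/s

3. The kinetic energy is approximately:
   KE ≈ (Δp)²/(2m) = (6.591e-25)²/(2 × 9.109e-31 kg)
   KE ≈ 2.384e-19 J = 1.488 eV

This is an order-of-magnitude estimate of the ground state energy.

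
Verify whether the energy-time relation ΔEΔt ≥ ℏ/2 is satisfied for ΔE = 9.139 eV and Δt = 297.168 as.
Yes, it satisfies the uncertainty relation.

Calculate the product ΔEΔt:
ΔE = 9.139 eV = 1.464e-18 J
ΔEΔt = (1.464e-18 J) × (2.972e-16 s)
ΔEΔt = 4.351e-34 J·s

Compare to the minimum allowed value ℏ/2:
ℏ/2 = 5.273e-35 J·s

Since ΔEΔt = 4.351e-34 J·s ≥ 5.273e-35 J·s = ℏ/2,
this satisfies the uncertainty relation.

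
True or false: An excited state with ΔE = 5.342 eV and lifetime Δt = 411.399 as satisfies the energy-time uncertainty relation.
Yes, it satisfies the uncertainty relation.

Calculate the product ΔEΔt:
ΔE = 5.342 eV = 8.559e-19 J
ΔEΔt = (8.559e-19 J) × (4.114e-16 s)
ΔEΔt = 3.521e-34 J·s

Compare to the minimum allowed value ℏ/2:
ℏ/2 = 5.273e-35 J·s

Since ΔEΔt = 3.521e-34 J·s ≥ 5.273e-35 J·s = ℏ/2,
this satisfies the uncertainty relation.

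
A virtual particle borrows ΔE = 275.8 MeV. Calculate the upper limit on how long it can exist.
1.193 ys

Using the energy-time uncertainty principle:
ΔEΔt ≥ ℏ/2

For a virtual particle borrowing energy ΔE, the maximum lifetime is:
Δt_max = ℏ/(2ΔE)

Converting energy:
ΔE = 275.8 MeV = 4.419e-11 J

Δt_max = (1.055e-34 J·s) / (2 × 4.419e-11 J)
Δt_max = 1.193e-24 s = 1.193 ys

Virtual particles with higher borrowed energy exist for shorter times.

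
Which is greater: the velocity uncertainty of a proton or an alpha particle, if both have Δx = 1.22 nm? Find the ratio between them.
The proton has the larger minimum velocity uncertainty, by a ratio of 4.0.

For both particles, Δp_min = ℏ/(2Δx) = 4.322e-26 kg·m/s (same for both).

The velocity uncertainty is Δv = Δp/m:
- proton: Δv = 4.322e-26 / 1.673e-27 = 2.584e+01 m/s = 25.840 m/s
- alpha particle: Δv = 4.322e-26 / 6.645e-27 = 6.504e+00 m/s = 6.504 m/s

Ratio: 2.584e+01 / 6.504e+00 = 4.0

The lighter particle has larger velocity uncertainty because Δv ∝ 1/m.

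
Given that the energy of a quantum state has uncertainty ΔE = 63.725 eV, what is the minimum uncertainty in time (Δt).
5.164 as

Using the energy-time uncertainty principle:
ΔEΔt ≥ ℏ/2

The minimum uncertainty in time is:
Δt_min = ℏ/(2ΔE)
Δt_min = (1.055e-34 J·s) / (2 × 1.021e-17 J)
Δt_min = 5.164e-18 s = 5.164 as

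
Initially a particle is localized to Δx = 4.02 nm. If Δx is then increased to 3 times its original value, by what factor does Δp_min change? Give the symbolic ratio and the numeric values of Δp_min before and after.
Original Δp_min = 1.312 × 10^-26 kg·m/s; new Δp'_min = 4.372 × 10^-27 kg·m/s; ratio Δp'_min/Δp_min = 1/3.

From the uncertainty principle ΔxΔp ≥ ℏ/2, the minimum momentum uncertainty is Δp_min = ℏ/(2Δx).

Original (Δx = 4.02 nm = 4.020e-09 m):
Δp_min = (1.055e-34 J·s)/(2 × 4.020e-09 m) = 1.312e-26 kg·m/s

When Δx → 3Δx:
Δp'_min = ℏ/(2 × 3Δx) = (1/3) × ℏ/(2Δx) = (1/3) × Δp_min
Δp'_min = 1/3 × 1.312e-26 kg·m/s = 4.372e-27 kg·m/s

Since Δp_min ∝ 1/Δx, when Δx is increased to 3 times its original value, Δp_min decreases to 1/3 of its original value.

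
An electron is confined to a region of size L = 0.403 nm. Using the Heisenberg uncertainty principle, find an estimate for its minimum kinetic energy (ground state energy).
58.648 meV

Using the uncertainty principle to estimate ground state energy:

1. The position uncertainty is approximately the confinement size:
   Δx ≈ L = 4.030e-10 m

2. From ΔxΔp ≥ ℏ/2, the minimum momentum uncertainty is:
   Δp ≈ ℏ/(2L) = 1.308e-25 kg·m/s

3. The kinetic energy is approximately:
   KE ≈ (Δp)²/(2m) = (1.308e-25)²/(2 × 9.109e-31 kg)
   KE ≈ 9.396e-21 J = 58.648 meV

This is an order-of-magnitude estimate of the ground state energy.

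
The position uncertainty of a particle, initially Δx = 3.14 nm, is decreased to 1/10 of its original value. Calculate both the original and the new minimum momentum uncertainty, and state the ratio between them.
Original Δp_min = 1.679 × 10^-26 kg·m/s; new Δp'_min = 1.679 × 10^-25 kg·m/s; ratio Δp'_min/Δp_min = 10.

From the uncertainty principle ΔxΔp ≥ ℏ/2, the minimum momentum uncertainty is Δp_min = ℏ/(2Δx).

Original (Δx = 3.14 nm = 3.140e-09 m):
Δp_min = (1.055e-34 J·s)/(2 × 3.140e-09 m) = 1.679e-26 kg·m/s

When Δx → (1/10)Δx:
Δp'_min = ℏ/(2 × (1/10)Δx) = 10 × ℏ/(2Δx) = 10 × Δp_min
Δp'_min = 10 × 1.679e-26 kg·m/s = 1.679e-25 kg·m/s

Since Δp_min ∝ 1/Δx, when Δx is decreased to 1/10 of its original value, Δp_min increases to 10 times its original value.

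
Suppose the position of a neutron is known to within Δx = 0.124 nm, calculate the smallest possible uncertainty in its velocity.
253.880 m/s

Using the Heisenberg uncertainty principle and Δp = mΔv:
ΔxΔp ≥ ℏ/2
Δx(mΔv) ≥ ℏ/2

The minimum uncertainty in velocity is:
Δv_min = ℏ/(2mΔx)
Δv_min = (1.055e-34 J·s) / (2 × 1.675e-27 kg × 1.240e-10 m)
Δv_min = 2.539e+02 m/s = 253.880 m/s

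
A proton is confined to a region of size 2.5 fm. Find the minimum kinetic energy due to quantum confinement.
829.992 keV

Using the uncertainty principle:

1. Position uncertainty: Δx ≈ 2.500e-15 m
2. Minimum momentum uncertainty: Δp = ℏ/(2Δx) = 2.109e-20 kg·m/s
3. Minimum kinetic energy:
   KE = (Δp)²/(2m) = (2.109e-20)²/(2 × 1.673e-27 kg)
   KE = 1.330e-13 J = 829.992 keV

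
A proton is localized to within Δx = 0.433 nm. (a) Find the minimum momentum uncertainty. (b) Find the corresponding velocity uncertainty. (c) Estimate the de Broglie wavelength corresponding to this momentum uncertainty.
(a) Δp_min = 1.218 × 10^-25 kg·m/s
(b) Δv_min = 72.805 m/s
(c) λ_dB = 5.441 nm

Step-by-step:

(a) From the uncertainty principle:
Δp_min = ℏ/(2Δx) = (1.055e-34 J·s)/(2 × 4.330e-10 m) = 1.218e-25 kg·m/s

(b) The velocity uncertainty:
Δv = Δp/m = (1.218e-25 kg·m/s)/(1.673e-27 kg) = 7.280e+01 m/s = 72.805 m/s

(c) The de Broglie wavelength for this momentum:
λ = h/p = (6.626e-34 J·s)/(1.218e-25 kg·m/s) = 5.441e-09 m = 5.441 nm

Note: The de Broglie wavelength is comparable to the localization size, as expected from wave-particle duality.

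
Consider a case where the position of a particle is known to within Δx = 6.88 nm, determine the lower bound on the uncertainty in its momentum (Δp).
7.664 × 10^-27 kg·m/s

Using the Heisenberg uncertainty principle:
ΔxΔp ≥ ℏ/2

The minimum uncertainty in momentum is:
Δp_min = ℏ/(2Δx)
Δp_min = (1.055e-34 J·s) / (2 × 6.880e-09 m)
Δp_min = 7.664e-27 kg·m/s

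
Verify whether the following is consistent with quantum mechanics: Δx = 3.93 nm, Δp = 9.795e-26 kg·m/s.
Yes, it satisfies the uncertainty principle.

Calculate the product ΔxΔp:
ΔxΔp = (3.930e-09 m) × (9.795e-26 kg·m/s)
ΔxΔp = 3.849e-34 J·s

Compare to the minimum allowed value ℏ/2:
ℏ/2 = 5.273e-35 J·s

Since ΔxΔp = 3.849e-34 J·s ≥ 5.273e-35 J·s = ℏ/2,
the measurement satisfies the uncertainty principle.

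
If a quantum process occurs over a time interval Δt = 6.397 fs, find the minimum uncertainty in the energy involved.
51.447 meV

Using the energy-time uncertainty principle:
ΔEΔt ≥ ℏ/2

The minimum uncertainty in energy is:
ΔE_min = ℏ/(2Δt)
ΔE_min = (1.055e-34 J·s) / (2 × 6.397e-15 s)
ΔE_min = 8.243e-21 J = 51.447 meV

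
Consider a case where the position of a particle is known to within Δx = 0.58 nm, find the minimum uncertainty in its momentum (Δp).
9.091 × 10^-26 kg·m/s

Using the Heisenberg uncertainty principle:
ΔxΔp ≥ ℏ/2

The minimum uncertainty in momentum is:
Δp_min = ℏ/(2Δx)
Δp_min = (1.055e-34 J·s) / (2 × 5.800e-10 m)
Δp_min = 9.091e-26 kg·m/s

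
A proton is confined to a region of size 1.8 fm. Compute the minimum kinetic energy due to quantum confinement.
1.601 MeV

Using the uncertainty principle:

1. Position uncertainty: Δx ≈ 1.800e-15 m
2. Minimum momentum uncertainty: Δp = ℏ/(2Δx) = 2.929e-20 kg·m/s
3. Minimum kinetic energy:
   KE = (Δp)²/(2m) = (2.929e-20)²/(2 × 1.673e-27 kg)
   KE = 2.565e-13 J = 1.601 MeV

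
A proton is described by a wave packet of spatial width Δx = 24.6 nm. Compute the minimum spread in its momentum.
2.143 × 10^-27 kg·m/s

For a wave packet, the spatial width Δx and momentum spread Δp are related by the uncertainty principle:
ΔxΔp ≥ ℏ/2

The minimum momentum spread is:
Δp_min = ℏ/(2Δx)
Δp_min = (1.055e-34 J·s) / (2 × 2.460e-08 m)
Δp_min = 2.143e-27 kg·m/s

A wave packet cannot have both a well-defined position and well-defined momentum.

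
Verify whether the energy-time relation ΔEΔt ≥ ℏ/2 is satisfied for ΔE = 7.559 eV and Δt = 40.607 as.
No, it violates the uncertainty relation.

Calculate the product ΔEΔt:
ΔE = 7.559 eV = 1.211e-18 J
ΔEΔt = (1.211e-18 J) × (4.061e-17 s)
ΔEΔt = 4.918e-35 J·s

Compare to the minimum allowed value ℏ/2:
ℏ/2 = 5.273e-35 J·s

Since ΔEΔt = 4.918e-35 J·s < 5.273e-35 J·s = ℏ/2,
this violates the uncertainty relation.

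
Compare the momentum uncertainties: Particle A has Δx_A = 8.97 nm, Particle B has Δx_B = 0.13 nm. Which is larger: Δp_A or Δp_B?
Particle B has the larger minimum momentum uncertainty, by a factor of 69.00.

For each particle, the minimum momentum uncertainty is Δp_min = ℏ/(2Δx):

Particle A: Δp_A = ℏ/(2×8.970e-09 m) = 5.878e-27 kg·m/s
Particle B: Δp_B = ℏ/(2×1.300e-10 m) = 4.056e-25 kg·m/s

Ratio: Δp_B/Δp_A = 69.00

Since Δp_min ∝ 1/Δx, the particle with smaller position uncertainty (B) has larger momentum uncertainty.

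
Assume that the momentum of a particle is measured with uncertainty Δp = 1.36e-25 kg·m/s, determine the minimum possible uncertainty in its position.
387.710 pm

Using the Heisenberg uncertainty principle:
ΔxΔp ≥ ℏ/2

The minimum uncertainty in position is:
Δx_min = ℏ/(2Δp)
Δx_min = (1.055e-34 J·s) / (2 × 1.360e-25 kg·m/s)
Δx_min = 3.877e-10 m = 387.710 pm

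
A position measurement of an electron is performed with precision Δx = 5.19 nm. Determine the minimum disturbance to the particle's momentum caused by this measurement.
1.016 × 10^-26 kg·m/s

The uncertainty principle implies that measuring position disturbs momentum:
ΔxΔp ≥ ℏ/2

When we measure position with precision Δx, we necessarily introduce a momentum uncertainty:
Δp ≥ ℏ/(2Δx)
Δp_min = (1.055e-34 J·s) / (2 × 5.190e-09 m)
Δp_min = 1.016e-26 kg·m/s

The more precisely we measure position, the greater the momentum disturbance.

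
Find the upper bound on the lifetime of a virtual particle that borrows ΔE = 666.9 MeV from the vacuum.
4.935 × 10^-25 s

Using the energy-time uncertainty principle:
ΔEΔt ≥ ℏ/2

For a virtual particle borrowing energy ΔE, the maximum lifetime is:
Δt_max = ℏ/(2ΔE)

Converting energy:
ΔE = 666.9 MeV = 1.068e-10 J

Δt_max = (1.055e-34 J·s) / (2 × 1.068e-10 J)
Δt_max = 4.935e-25 s = 4.935 × 10^-25 s

Virtual particles with higher borrowed energy exist for shorter times.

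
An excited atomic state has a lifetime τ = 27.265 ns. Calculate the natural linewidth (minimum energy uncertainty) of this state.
12.071 neV

Using the energy-time uncertainty principle:
ΔEΔt ≥ ℏ/2

The lifetime τ represents the time uncertainty Δt.
The natural linewidth (minimum energy uncertainty) is:

ΔE = ℏ/(2τ)
ΔE = (1.055e-34 J·s) / (2 × 2.726e-08 s)
ΔE = 1.934e-27 J = 12.071 neV

This natural linewidth limits the precision of spectroscopic measurements.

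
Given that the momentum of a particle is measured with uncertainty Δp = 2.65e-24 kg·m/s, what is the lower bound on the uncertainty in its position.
19.898 pm

Using the Heisenberg uncertainty principle:
ΔxΔp ≥ ℏ/2

The minimum uncertainty in position is:
Δx_min = ℏ/(2Δp)
Δx_min = (1.055e-34 J·s) / (2 × 2.650e-24 kg·m/s)
Δx_min = 1.990e-11 m = 19.898 pm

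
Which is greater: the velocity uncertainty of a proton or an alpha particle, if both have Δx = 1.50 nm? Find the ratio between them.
The proton has the larger minimum velocity uncertainty, by a ratio of 4.0.

For both particles, Δp_min = ℏ/(2Δx) = 3.515e-26 kg·m/s (same for both).

The velocity uncertainty is Δv = Δp/m:
- proton: Δv = 3.515e-26 / 1.673e-27 = 2.102e+01 m/s = 21.016 m/s
- alpha particle: Δv = 3.515e-26 / 6.645e-27 = 5.290e+00 m/s = 5.290 m/s

Ratio: 2.102e+01 / 5.290e+00 = 4.0

The lighter particle has larger velocity uncertainty because Δv ∝ 1/m.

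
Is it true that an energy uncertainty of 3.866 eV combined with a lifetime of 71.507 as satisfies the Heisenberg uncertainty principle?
No, it violates the uncertainty relation.

Calculate the product ΔEΔt:
ΔE = 3.866 eV = 6.194e-19 J
ΔEΔt = (6.194e-19 J) × (7.151e-17 s)
ΔEΔt = 4.429e-35 J·s

Compare to the minimum allowed value ℏ/2:
ℏ/2 = 5.273e-35 J·s

Since ΔEΔt = 4.429e-35 J·s < 5.273e-35 J·s = ℏ/2,
this violates the uncertainty relation.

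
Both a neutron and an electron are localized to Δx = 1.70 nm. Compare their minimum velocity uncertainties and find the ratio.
The electron has the larger minimum velocity uncertainty, by a ratio of 1838.7.

For both particles, Δp_min = ℏ/(2Δx) = 3.102e-26 kg·m/s (same for both).

The velocity uncertainty is Δv = Δp/m:
- neutron: Δv = 3.102e-26 / 1.675e-27 = 1.852e+01 m/s = 18.518 m/s
- electron: Δv = 3.102e-26 / 9.109e-31 = 3.405e+04 m/s = 34.049 km/s

Ratio: 3.405e+04 / 1.852e+01 = 1838.7

The lighter particle has larger velocity uncertainty because Δv ∝ 1/m.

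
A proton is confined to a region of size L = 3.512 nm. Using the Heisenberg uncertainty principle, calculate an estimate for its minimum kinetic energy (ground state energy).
420.577 neV

Using the uncertainty principle to estimate ground state energy:

1. The position uncertainty is approximately the confinement size:
   Δx ≈ L = 3.512e-09 m

2. From ΔxΔp ≥ ℏ/2, the minimum momentum uncertainty is:
   Δp ≈ ℏ/(2L) = 1.501e-26 kg·m/s

3. The kinetic energy is approximately:
   KE ≈ (Δp)²/(2m) = (1.501e-26)²/(2 × 1.673e-27 kg)
   KE ≈ 6.738e-26 J = 420.577 neV

This is an order-of-magnitude estimate of the ground state energy.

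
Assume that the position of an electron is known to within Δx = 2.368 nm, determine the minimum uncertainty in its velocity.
24.444 km/s

Using the Heisenberg uncertainty principle and Δp = mΔv:
ΔxΔp ≥ ℏ/2
Δx(mΔv) ≥ ℏ/2

The minimum uncertainty in velocity is:
Δv_min = ℏ/(2mΔx)
Δv_min = (1.055e-34 J·s) / (2 × 9.109e-31 kg × 2.368e-09 m)
Δv_min = 2.444e+04 m/s = 24.444 km/s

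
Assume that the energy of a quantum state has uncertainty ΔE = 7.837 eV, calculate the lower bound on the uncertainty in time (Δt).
41.994 as

Using the energy-time uncertainty principle:
ΔEΔt ≥ ℏ/2

The minimum uncertainty in time is:
Δt_min = ℏ/(2ΔE)
Δt_min = (1.055e-34 J·s) / (2 × 1.256e-18 J)
Δt_min = 4.199e-17 s = 41.994 as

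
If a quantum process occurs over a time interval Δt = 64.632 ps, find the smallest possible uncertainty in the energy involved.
5.092 μeV

Using the energy-time uncertainty principle:
ΔEΔt ≥ ℏ/2

The minimum uncertainty in energy is:
ΔE_min = ℏ/(2Δt)
ΔE_min = (1.055e-34 J·s) / (2 × 6.463e-11 s)
ΔE_min = 8.158e-25 J = 5.092 μeV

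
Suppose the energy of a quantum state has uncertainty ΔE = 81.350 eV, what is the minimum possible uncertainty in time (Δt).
4.046 as

Using the energy-time uncertainty principle:
ΔEΔt ≥ ℏ/2

The minimum uncertainty in time is:
Δt_min = ℏ/(2ΔE)
Δt_min = (1.055e-34 J·s) / (2 × 1.303e-17 J)
Δt_min = 4.046e-18 s = 4.046 as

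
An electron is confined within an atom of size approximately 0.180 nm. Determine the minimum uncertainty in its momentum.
2.929 × 10^-25 kg·m/s

Using the Heisenberg uncertainty principle:
ΔxΔp ≥ ℏ/2

With Δx ≈ L = 1.800e-10 m (the confinement size):
Δp_min = ℏ/(2Δx)
Δp_min = (1.055e-34 J·s) / (2 × 1.800e-10 m)
Δp_min = 2.929e-25 kg·m/s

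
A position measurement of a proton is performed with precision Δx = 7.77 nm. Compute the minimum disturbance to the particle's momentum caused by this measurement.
6.786 × 10^-27 kg·m/s

The uncertainty principle implies that measuring position disturbs momentum:
ΔxΔp ≥ ℏ/2

When we measure position with precision Δx, we necessarily introduce a momentum uncertainty:
Δp ≥ ℏ/(2Δx)
Δp_min = (1.055e-34 J·s) / (2 × 7.770e-09 m)
Δp_min = 6.786e-27 kg·m/s

The more precisely we measure position, the greater the momentum disturbance.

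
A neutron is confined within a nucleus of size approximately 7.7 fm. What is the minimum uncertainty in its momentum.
6.848 × 10^-21 kg·m/s

Using the Heisenberg uncertainty principle:
ΔxΔp ≥ ℏ/2

With Δx ≈ L = 7.700e-15 m (the confinement size):
Δp_min = ℏ/(2Δx)
Δp_min = (1.055e-34 J·s) / (2 × 7.700e-15 m)
Δp_min = 6.848e-21 kg·m/s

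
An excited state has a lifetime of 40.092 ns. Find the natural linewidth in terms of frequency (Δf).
1.985 MHz

Using the energy-time uncertainty principle and E = hf:
ΔEΔt ≥ ℏ/2
hΔf·Δt ≥ ℏ/2

The minimum frequency uncertainty is:
Δf = ℏ/(2hτ) = 1/(4πτ)
Δf = 1/(4π × 4.009e-08 s)
Δf = 1.985e+06 Hz = 1.985 MHz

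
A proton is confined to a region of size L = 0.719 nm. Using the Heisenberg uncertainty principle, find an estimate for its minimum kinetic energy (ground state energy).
10.035 μeV

Using the uncertainty principle to estimate ground state energy:

1. The position uncertainty is approximately the confinement size:
   Δx ≈ L = 7.190e-10 m

2. From ΔxΔp ≥ ℏ/2, the minimum momentum uncertainty is:
   Δp ≈ ℏ/(2L) = 7.334e-26 kg·m/s

3. The kinetic energy is approximately:
   KE ≈ (Δp)²/(2m) = (7.334e-26)²/(2 × 1.673e-27 kg)
   KE ≈ 1.608e-24 J = 10.035 μeV

This is an order-of-magnitude estimate of the ground state energy.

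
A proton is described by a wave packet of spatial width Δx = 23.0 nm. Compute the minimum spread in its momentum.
2.293 × 10^-27 kg·m/s

For a wave packet, the spatial width Δx and momentum spread Δp are related by the uncertainty principle:
ΔxΔp ≥ ℏ/2

The minimum momentum spread is:
Δp_min = ℏ/(2Δx)
Δp_min = (1.055e-34 J·s) / (2 × 2.300e-08 m)
Δp_min = 2.293e-27 kg·m/s

A wave packet cannot have both a well-defined position and well-defined momentum.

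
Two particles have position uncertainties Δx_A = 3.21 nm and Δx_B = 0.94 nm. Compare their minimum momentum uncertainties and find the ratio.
Particle B has the larger minimum momentum uncertainty, by a factor of 3.41.

For each particle, the minimum momentum uncertainty is Δp_min = ℏ/(2Δx):

Particle A: Δp_A = ℏ/(2×3.210e-09 m) = 1.643e-26 kg·m/s
Particle B: Δp_B = ℏ/(2×9.400e-10 m) = 5.609e-26 kg·m/s

Ratio: Δp_B/Δp_A = 3.41

Since Δp_min ∝ 1/Δx, the particle with smaller position uncertainty (B) has larger momentum uncertainty.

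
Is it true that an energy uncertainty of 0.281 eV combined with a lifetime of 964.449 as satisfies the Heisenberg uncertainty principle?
No, it violates the uncertainty relation.

Calculate the product ΔEΔt:
ΔE = 0.281 eV = 4.502e-20 J
ΔEΔt = (4.502e-20 J) × (9.644e-16 s)
ΔEΔt = 4.342e-35 J·s

Compare to the minimum allowed value ℏ/2:
ℏ/2 = 5.273e-35 J·s

Since ΔEΔt = 4.342e-35 J·s < 5.273e-35 J·s = ℏ/2,
this violates the uncertainty relation.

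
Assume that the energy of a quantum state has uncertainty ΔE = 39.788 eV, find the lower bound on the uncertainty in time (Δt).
8.271 as

Using the energy-time uncertainty principle:
ΔEΔt ≥ ℏ/2

The minimum uncertainty in time is:
Δt_min = ℏ/(2ΔE)
Δt_min = (1.055e-34 J·s) / (2 × 6.375e-18 J)
Δt_min = 8.271e-18 s = 8.271 as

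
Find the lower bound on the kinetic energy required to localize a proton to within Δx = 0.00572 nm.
158.548 meV

Localizing a particle requires giving it sufficient momentum uncertainty:

1. From uncertainty principle: Δp ≥ ℏ/(2Δx)
   Δp_min = (1.055e-34 J·s) / (2 × 5.720e-12 m)
   Δp_min = 9.218e-24 kg·m/s

2. This momentum uncertainty corresponds to kinetic energy:
   KE ≈ (Δp)²/(2m) = (9.218e-24)²/(2 × 1.673e-27 kg)
   KE = 2.540e-20 J = 158.548 meV

Tighter localization requires more energy.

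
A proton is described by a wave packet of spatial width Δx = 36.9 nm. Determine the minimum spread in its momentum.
1.429 × 10^-27 kg·m/s

For a wave packet, the spatial width Δx and momentum spread Δp are related by the uncertainty principle:
ΔxΔp ≥ ℏ/2

The minimum momentum spread is:
Δp_min = ℏ/(2Δx)
Δp_min = (1.055e-34 J·s) / (2 × 3.690e-08 m)
Δp_min = 1.429e-27 kg·m/s

A wave packet cannot have both a well-defined position and well-defined momentum.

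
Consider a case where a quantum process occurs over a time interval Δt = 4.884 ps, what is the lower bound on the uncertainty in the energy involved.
67.385 μeV

Using the energy-time uncertainty principle:
ΔEΔt ≥ ℏ/2

The minimum uncertainty in energy is:
ΔE_min = ℏ/(2Δt)
ΔE_min = (1.055e-34 J·s) / (2 × 4.884e-12 s)
ΔE_min = 1.080e-23 J = 67.385 μeV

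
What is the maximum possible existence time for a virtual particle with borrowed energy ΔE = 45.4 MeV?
7.249 ys

Using the energy-time uncertainty principle:
ΔEΔt ≥ ℏ/2

For a virtual particle borrowing energy ΔE, the maximum lifetime is:
Δt_max = ℏ/(2ΔE)

Converting energy:
ΔE = 45.4 MeV = 7.274e-12 J

Δt_max = (1.055e-34 J·s) / (2 × 7.274e-12 J)
Δt_max = 7.249e-24 s = 7.249 ys

Virtual particles with higher borrowed energy exist for shorter times.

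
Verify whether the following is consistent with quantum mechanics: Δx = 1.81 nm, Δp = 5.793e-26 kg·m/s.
Yes, it satisfies the uncertainty principle.

Calculate the product ΔxΔp:
ΔxΔp = (1.810e-09 m) × (5.793e-26 kg·m/s)
ΔxΔp = 1.049e-34 J·s

Compare to the minimum allowed value ℏ/2:
ℏ/2 = 5.273e-35 J·s

Since ΔxΔp = 1.049e-34 J·s ≥ 5.273e-35 J·s = ℏ/2,
the measurement satisfies the uncertainty principle.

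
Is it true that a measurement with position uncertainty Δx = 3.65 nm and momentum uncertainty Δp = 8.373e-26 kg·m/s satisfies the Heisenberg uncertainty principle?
Yes, it satisfies the uncertainty principle.

Calculate the product ΔxΔp:
ΔxΔp = (3.650e-09 m) × (8.373e-26 kg·m/s)
ΔxΔp = 3.056e-34 J·s

Compare to the minimum allowed value ℏ/2:
ℏ/2 = 5.273e-35 J·s

Since ΔxΔp = 3.056e-34 J·s ≥ 5.273e-35 J·s = ℏ/2,
the measurement satisfies the uncertainty principle.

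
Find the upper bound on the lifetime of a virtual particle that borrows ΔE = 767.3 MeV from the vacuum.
4.289 × 10^-25 s

Using the energy-time uncertainty principle:
ΔEΔt ≥ ℏ/2

For a virtual particle borrowing energy ΔE, the maximum lifetime is:
Δt_max = ℏ/(2ΔE)

Converting energy:
ΔE = 767.3 MeV = 1.229e-10 J

Δt_max = (1.055e-34 J·s) / (2 × 1.229e-10 J)
Δt_max = 4.289e-25 s = 4.289 × 10^-25 s

Virtual particles with higher borrowed energy exist for shorter times.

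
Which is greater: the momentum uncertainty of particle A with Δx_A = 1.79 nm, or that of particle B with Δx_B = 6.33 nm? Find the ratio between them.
Particle A has the larger minimum momentum uncertainty, by a factor of 3.54.

For each particle, the minimum momentum uncertainty is Δp_min = ℏ/(2Δx):

Particle A: Δp_A = ℏ/(2×1.790e-09 m) = 2.946e-26 kg·m/s
Particle B: Δp_B = ℏ/(2×6.330e-09 m) = 8.330e-27 kg·m/s

Ratio: Δp_A/Δp_B = 3.54

Since Δp_min ∝ 1/Δx, the particle with smaller position uncertainty (A) has larger momentum uncertainty.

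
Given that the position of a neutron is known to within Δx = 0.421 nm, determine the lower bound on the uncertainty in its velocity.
74.777 m/s

Using the Heisenberg uncertainty principle and Δp = mΔv:
ΔxΔp ≥ ℏ/2
Δx(mΔv) ≥ ℏ/2

The minimum uncertainty in velocity is:
Δv_min = ℏ/(2mΔx)
Δv_min = (1.055e-34 J·s) / (2 × 1.675e-27 kg × 4.210e-10 m)
Δv_min = 7.478e+01 m/s = 74.777 m/s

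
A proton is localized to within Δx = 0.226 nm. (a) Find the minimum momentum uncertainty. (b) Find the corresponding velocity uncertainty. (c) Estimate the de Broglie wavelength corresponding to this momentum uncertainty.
(a) Δp_min = 2.333 × 10^-25 kg·m/s
(b) Δv_min = 139.489 m/s
(c) λ_dB = 2.840 nm

Step-by-step:

(a) From the uncertainty principle:
Δp_min = ℏ/(2Δx) = (1.055e-34 J·s)/(2 × 2.260e-10 m) = 2.333e-25 kg·m/s

(b) The velocity uncertainty:
Δv = Δp/m = (2.333e-25 kg·m/s)/(1.673e-27 kg) = 1.395e+02 m/s = 139.489 m/s

(c) The de Broglie wavelength for this momentum:
λ = h/p = (6.626e-34 J·s)/(2.333e-25 kg·m/s) = 2.840e-09 m = 2.840 nm

Note: The de Broglie wavelength is comparable to the localization size, as expected from wave-particle duality.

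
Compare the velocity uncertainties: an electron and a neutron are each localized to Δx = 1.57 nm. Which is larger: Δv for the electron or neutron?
The electron has the larger minimum velocity uncertainty, by a ratio of 1838.7.

For both particles, Δp_min = ℏ/(2Δx) = 3.359e-26 kg·m/s (same for both).

The velocity uncertainty is Δv = Δp/m:
- electron: Δv = 3.359e-26 / 9.109e-31 = 3.687e+04 m/s = 36.869 km/s
- neutron: Δv = 3.359e-26 / 1.675e-27 = 2.005e+01 m/s = 20.052 m/s

Ratio: 3.687e+04 / 2.005e+01 = 1838.7

The lighter particle has larger velocity uncertainty because Δv ∝ 1/m.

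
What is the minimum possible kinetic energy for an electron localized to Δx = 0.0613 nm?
2.535 eV

Localizing a particle requires giving it sufficient momentum uncertainty:

1. From uncertainty principle: Δp ≥ ℏ/(2Δx)
   Δp_min = (1.055e-34 J·s) / (2 × 6.130e-11 m)
   Δp_min = 8.602e-25 kg·m/s

2. This momentum uncertainty corresponds to kinetic energy:
   KE ≈ (Δp)²/(2m) = (8.602e-25)²/(2 × 9.109e-31 kg)
   KE = 4.061e-19 J = 2.535 eV

Tighter localization requires more energy.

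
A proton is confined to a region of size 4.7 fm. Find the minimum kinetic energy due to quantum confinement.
234.833 keV

Using the uncertainty principle:

1. Position uncertainty: Δx ≈ 4.700e-15 m
2. Minimum momentum uncertainty: Δp = ℏ/(2Δx) = 1.122e-20 kg·m/s
3. Minimum kinetic energy:
   KE = (Δp)²/(2m) = (1.122e-20)²/(2 × 1.673e-27 kg)
   KE = 3.762e-14 J = 234.833 keV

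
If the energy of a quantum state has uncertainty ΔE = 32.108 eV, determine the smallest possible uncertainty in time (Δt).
10.250 as

Using the energy-time uncertainty principle:
ΔEΔt ≥ ℏ/2

The minimum uncertainty in time is:
Δt_min = ℏ/(2ΔE)
Δt_min = (1.055e-34 J·s) / (2 × 5.144e-18 J)
Δt_min = 1.025e-17 s = 10.250 as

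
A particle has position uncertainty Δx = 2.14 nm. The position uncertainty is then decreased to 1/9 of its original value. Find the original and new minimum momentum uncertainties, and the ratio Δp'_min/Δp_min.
Original Δp_min = 2.464 × 10^-26 kg·m/s; new Δp'_min = 2.218 × 10^-25 kg·m/s; ratio Δp'_min/Δp_min = 9.

From the uncertainty principle ΔxΔp ≥ ℏ/2, the minimum momentum uncertainty is Δp_min = ℏ/(2Δx).

Original (Δx = 2.14 nm = 2.140e-09 m):
Δp_min = (1.055e-34 J·s)/(2 × 2.140e-09 m) = 2.464e-26 kg·m/s

When Δx → (1/9)Δx:
Δp'_min = ℏ/(2 × (1/9)Δx) = 9 × ℏ/(2Δx) = 9 × Δp_min
Δp'_min = 9 × 2.464e-26 kg·m/s = 2.218e-25 kg·m/s

Since Δp_min ∝ 1/Δx, when Δx is decreased to 1/9 of its original value, Δp_min increases to 9 times its original value.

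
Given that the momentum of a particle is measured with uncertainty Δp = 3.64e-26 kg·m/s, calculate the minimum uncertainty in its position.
1.449 nm

Using the Heisenberg uncertainty principle:
ΔxΔp ≥ ℏ/2

The minimum uncertainty in position is:
Δx_min = ℏ/(2Δp)
Δx_min = (1.055e-34 J·s) / (2 × 3.640e-26 kg·m/s)
Δx_min = 1.449e-09 m = 1.449 nm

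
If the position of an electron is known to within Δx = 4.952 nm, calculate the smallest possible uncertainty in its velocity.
11.689 km/s

Using the Heisenberg uncertainty principle and Δp = mΔv:
ΔxΔp ≥ ℏ/2
Δx(mΔv) ≥ ℏ/2

The minimum uncertainty in velocity is:
Δv_min = ℏ/(2mΔx)
Δv_min = (1.055e-34 J·s) / (2 × 9.109e-31 kg × 4.952e-09 m)
Δv_min = 1.169e+04 m/s = 11.689 km/s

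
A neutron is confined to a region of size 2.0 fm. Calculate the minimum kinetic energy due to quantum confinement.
1.295 MeV

Using the uncertainty principle:

1. Position uncertainty: Δx ≈ 2.000e-15 m
2. Minimum momentum uncertainty: Δp = ℏ/(2Δx) = 2.636e-20 kg·m/s
3. Minimum kinetic energy:
   KE = (Δp)²/(2m) = (2.636e-20)²/(2 × 1.675e-27 kg)
   KE = 2.075e-13 J = 1.295 MeV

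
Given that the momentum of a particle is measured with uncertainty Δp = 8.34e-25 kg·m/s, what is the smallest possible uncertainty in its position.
63.224 pm

Using the Heisenberg uncertainty principle:
ΔxΔp ≥ ℏ/2

The minimum uncertainty in position is:
Δx_min = ℏ/(2Δp)
Δx_min = (1.055e-34 J·s) / (2 × 8.340e-25 kg·m/s)
Δx_min = 6.322e-11 m = 63.224 pm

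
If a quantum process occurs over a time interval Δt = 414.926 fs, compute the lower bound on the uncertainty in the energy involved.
793.168 μeV

Using the energy-time uncertainty principle:
ΔEΔt ≥ ℏ/2

The minimum uncertainty in energy is:
ΔE_min = ℏ/(2Δt)
ΔE_min = (1.055e-34 J·s) / (2 × 4.149e-13 s)
ΔE_min = 1.271e-22 J = 793.168 μeV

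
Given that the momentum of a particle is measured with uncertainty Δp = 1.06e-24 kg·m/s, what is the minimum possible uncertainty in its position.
49.744 pm

Using the Heisenberg uncertainty principle:
ΔxΔp ≥ ℏ/2

The minimum uncertainty in position is:
Δx_min = ℏ/(2Δp)
Δx_min = (1.055e-34 J·s) / (2 × 1.060e-24 kg·m/s)
Δx_min = 4.974e-11 m = 49.744 pm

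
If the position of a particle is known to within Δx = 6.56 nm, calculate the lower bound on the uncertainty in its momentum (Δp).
8.038 × 10^-27 kg·m/s

Using the Heisenberg uncertainty principle:
ΔxΔp ≥ ℏ/2

The minimum uncertainty in momentum is:
Δp_min = ℏ/(2Δx)
Δp_min = (1.055e-34 J·s) / (2 × 6.560e-09 m)
Δp_min = 8.038e-27 kg·m/s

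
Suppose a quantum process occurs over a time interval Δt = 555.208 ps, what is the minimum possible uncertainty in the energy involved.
592.762 neV

Using the energy-time uncertainty principle:
ΔEΔt ≥ ℏ/2

The minimum uncertainty in energy is:
ΔE_min = ℏ/(2Δt)
ΔE_min = (1.055e-34 J·s) / (2 × 5.552e-10 s)
ΔE_min = 9.497e-26 J = 592.762 neV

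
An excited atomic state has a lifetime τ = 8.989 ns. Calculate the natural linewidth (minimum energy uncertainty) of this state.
36.612 neV

Using the energy-time uncertainty principle:
ΔEΔt ≥ ℏ/2

The lifetime τ represents the time uncertainty Δt.
The natural linewidth (minimum energy uncertainty) is:

ΔE = ℏ/(2τ)
ΔE = (1.055e-34 J·s) / (2 × 8.989e-09 s)
ΔE = 5.866e-27 J = 36.612 neV

This natural linewidth limits the precision of spectroscopic measurements.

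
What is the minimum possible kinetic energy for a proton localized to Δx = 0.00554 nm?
169.019 meV

Localizing a particle requires giving it sufficient momentum uncertainty:

1. From uncertainty principle: Δp ≥ ℏ/(2Δx)
   Δp_min = (1.055e-34 J·s) / (2 × 5.540e-12 m)
   Δp_min = 9.518e-24 kg·m/s

2. This momentum uncertainty corresponds to kinetic energy:
   KE ≈ (Δp)²/(2m) = (9.518e-24)²/(2 × 1.673e-27 kg)
   KE = 2.708e-20 J = 169.019 meV

Tighter localization requires more energy.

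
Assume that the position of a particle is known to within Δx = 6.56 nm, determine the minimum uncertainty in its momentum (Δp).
8.038 × 10^-27 kg·m/s

Using the Heisenberg uncertainty principle:
ΔxΔp ≥ ℏ/2

The minimum uncertainty in momentum is:
Δp_min = ℏ/(2Δx)
Δp_min = (1.055e-34 J·s) / (2 × 6.560e-09 m)
Δp_min = 8.038e-27 kg·m/s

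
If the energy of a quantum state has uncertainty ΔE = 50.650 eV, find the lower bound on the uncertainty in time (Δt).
6.498 as

Using the energy-time uncertainty principle:
ΔEΔt ≥ ℏ/2

The minimum uncertainty in time is:
Δt_min = ℏ/(2ΔE)
Δt_min = (1.055e-34 J·s) / (2 × 8.115e-18 J)
Δt_min = 6.498e-18 s = 6.498 as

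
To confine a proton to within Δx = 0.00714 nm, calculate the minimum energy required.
101.755 meV

Localizing a particle requires giving it sufficient momentum uncertainty:

1. From uncertainty principle: Δp ≥ ℏ/(2Δx)
   Δp_min = (1.055e-34 J·s) / (2 × 7.140e-12 m)
   Δp_min = 7.385e-24 kg·m/s

2. This momentum uncertainty corresponds to kinetic energy:
   KE ≈ (Δp)²/(2m) = (7.385e-24)²/(2 × 1.673e-27 kg)
   KE = 1.630e-20 J = 101.755 meV

Tighter localization requires more energy.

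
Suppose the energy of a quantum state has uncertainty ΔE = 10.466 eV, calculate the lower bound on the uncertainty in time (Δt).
31.445 as

Using the energy-time uncertainty principle:
ΔEΔt ≥ ℏ/2

The minimum uncertainty in time is:
Δt_min = ℏ/(2ΔE)
Δt_min = (1.055e-34 J·s) / (2 × 1.677e-18 J)
Δt_min = 3.145e-17 s = 31.445 as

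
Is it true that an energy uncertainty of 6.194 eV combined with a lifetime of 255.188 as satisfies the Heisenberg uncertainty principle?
Yes, it satisfies the uncertainty relation.

Calculate the product ΔEΔt:
ΔE = 6.194 eV = 9.924e-19 J
ΔEΔt = (9.924e-19 J) × (2.552e-16 s)
ΔEΔt = 2.532e-34 J·s

Compare to the minimum allowed value ℏ/2:
ℏ/2 = 5.273e-35 J·s

Since ΔEΔt = 2.532e-34 J·s ≥ 5.273e-35 J·s = ℏ/2,
this satisfies the uncertainty relation.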